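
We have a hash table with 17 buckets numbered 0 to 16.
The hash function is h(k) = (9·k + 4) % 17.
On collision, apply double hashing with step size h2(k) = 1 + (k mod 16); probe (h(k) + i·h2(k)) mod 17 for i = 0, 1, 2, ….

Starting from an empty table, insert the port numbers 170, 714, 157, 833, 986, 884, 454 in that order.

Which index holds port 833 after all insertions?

170: h=4 => slot 4
714: h=4, h2=11, probe 4,15 => slot 15
157: h=6 => slot 6
833: h=4, h2=2, probe 4,6,8 => slot 8
986: h=4, h2=11, probe 4,15,9 => slot 9
884: h=4, h2=5, probe 4,9,14 => slot 14
454: h=10 => slot 10
Table: [_, _, _, _, 170, _, 157, _, 833, 986, 454, _, _, _, 884, 714, _]

8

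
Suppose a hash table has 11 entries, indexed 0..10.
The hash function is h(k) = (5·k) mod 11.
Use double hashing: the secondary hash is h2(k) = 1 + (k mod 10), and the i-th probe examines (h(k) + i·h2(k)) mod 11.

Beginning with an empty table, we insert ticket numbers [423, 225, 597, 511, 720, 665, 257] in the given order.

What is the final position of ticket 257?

0

423 hashes to 3; slot 3 is free => place at 3.
225 hashes to 3, h2=6; 3 taken => place at 9.
597 hashes to 4; slot 4 is free => place at 4.
511 hashes to 3, h2=2; 3 taken => place at 5.
720 hashes to 3, h2=1; 3,4,5 taken => place at 6.
665 hashes to 3, h2=6; 3,9,4 taken => place at 10.
257 hashes to 9, h2=8; 9,6,3 taken => place at 0.
Table: [257, -, -, 423, 597, 511, 720, -, -, 225, 665]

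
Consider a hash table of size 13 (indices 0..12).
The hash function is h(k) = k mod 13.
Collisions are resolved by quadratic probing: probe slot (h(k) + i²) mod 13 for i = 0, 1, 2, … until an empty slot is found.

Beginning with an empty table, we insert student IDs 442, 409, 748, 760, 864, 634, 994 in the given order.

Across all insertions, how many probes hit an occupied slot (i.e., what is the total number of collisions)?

10

442: h=0 => slot 0
409: h=6 => slot 6
748: h=7 => slot 7
760: h=6, probe 6,7,10 => slot 10
864: h=6, probe 6,7,10,2 => slot 2
634: h=10, probe 10,11 => slot 11
994: h=6, probe 6,7,10,2,9 => slot 9
Table: [442, ∅, 864, ∅, ∅, ∅, 409, 748, ∅, 994, 760, 634, ∅]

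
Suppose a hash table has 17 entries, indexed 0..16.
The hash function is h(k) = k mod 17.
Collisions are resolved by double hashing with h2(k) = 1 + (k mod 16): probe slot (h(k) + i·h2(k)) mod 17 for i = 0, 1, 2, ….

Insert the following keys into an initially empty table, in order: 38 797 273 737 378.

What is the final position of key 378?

38 hashes to 4; slot 4 is free → place at 4.
797 hashes to 15; slot 15 is free → place at 15.
273 hashes to 1; slot 1 is free → place at 1.
737 hashes to 6; slot 6 is free → place at 6.
378 hashes to 4, h2=11; 4,15 taken → place at 9.
Table: [∅, 273, ∅, ∅, 38, ∅, 737, ∅, ∅, 378, ∅, ∅, ∅, ∅, ∅, 797, ∅]

9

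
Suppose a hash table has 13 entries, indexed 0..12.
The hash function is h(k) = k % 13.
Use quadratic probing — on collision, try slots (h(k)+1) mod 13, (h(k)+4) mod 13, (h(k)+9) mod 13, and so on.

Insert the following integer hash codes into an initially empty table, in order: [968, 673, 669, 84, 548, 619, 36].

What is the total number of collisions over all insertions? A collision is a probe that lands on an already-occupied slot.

968: h=6 → slot 6
673: h=10 → slot 10
669: h=6, probe 6,7 → slot 7
84: h=6, probe 6,7,10,2 → slot 2
548: h=2, probe 2,3 → slot 3
619: h=8 → slot 8
36: h=10, probe 10,11 → slot 11
Table: [∅, ∅, 84, 548, ∅, ∅, 968, 669, 619, ∅, 673, 36, ∅]

6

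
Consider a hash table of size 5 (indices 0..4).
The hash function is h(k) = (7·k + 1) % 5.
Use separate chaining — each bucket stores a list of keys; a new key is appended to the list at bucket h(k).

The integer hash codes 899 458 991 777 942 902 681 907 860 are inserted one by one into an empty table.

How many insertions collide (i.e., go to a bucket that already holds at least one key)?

4

Insert 899: h=4, bucket 4 empty -> new chain.
Insert 458: h=2, bucket 2 empty -> new chain.
Insert 991: h=3, bucket 3 empty -> new chain.
Insert 777: h=0, bucket 0 empty -> new chain.
Insert 942: h=0, bucket 0 nonempty -> append to chain.
Insert 902: h=0, bucket 0 nonempty -> append to chain.
Insert 681: h=3, bucket 3 nonempty -> append to chain.
Insert 907: h=0, bucket 0 nonempty -> append to chain.
Insert 860: h=1, bucket 1 empty -> new chain.
Final buckets:
0: 777 -> 942 -> 902 -> 907
1: 860
2: 458
3: 991 -> 681
4: 899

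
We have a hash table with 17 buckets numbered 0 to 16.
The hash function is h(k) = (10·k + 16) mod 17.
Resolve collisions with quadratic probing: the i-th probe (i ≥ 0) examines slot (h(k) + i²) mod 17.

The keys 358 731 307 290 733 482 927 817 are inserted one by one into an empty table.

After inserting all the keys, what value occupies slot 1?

Insert 358: h=9, slot 9 empty → index 9.
Insert 731: h=16, slot 16 empty → index 16.
Insert 307: h=9, slot 9 occupied → index 10.
Insert 290: h=9, slots 9,10 occupied → index 13.
Insert 733: h=2, slot 2 empty → index 2.
Insert 482: h=8, slot 8 empty → index 8.
Insert 927: h=4, slot 4 empty → index 4.
Insert 817: h=9, slots 9,10,13 occupied → index 1.
Table: [-, 817, 733, -, 927, -, -, -, 482, 358, 307, -, -, 290, -, -, 731]

817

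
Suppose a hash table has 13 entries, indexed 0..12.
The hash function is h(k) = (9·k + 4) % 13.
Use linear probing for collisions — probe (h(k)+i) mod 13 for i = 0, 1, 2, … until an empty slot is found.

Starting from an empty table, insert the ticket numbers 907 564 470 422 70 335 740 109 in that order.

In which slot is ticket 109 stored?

907: h=3 => slot 3
564: h=10 => slot 10
470: h=9 => slot 9
422: h=6 => slot 6
70: h=10, probe 10,11 => slot 11
335: h=3, probe 3,4 => slot 4
740: h=8 => slot 8
109: h=10, probe 10,11,12 => slot 12
Table: [_, _, _, 907, 335, _, 422, _, 740, 470, 564, 70, 109]

12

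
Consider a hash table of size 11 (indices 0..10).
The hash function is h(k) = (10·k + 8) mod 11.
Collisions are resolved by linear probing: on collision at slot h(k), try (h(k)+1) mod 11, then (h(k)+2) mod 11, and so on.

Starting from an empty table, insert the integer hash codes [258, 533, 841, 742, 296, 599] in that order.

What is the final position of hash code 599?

Insert 258: h=3, slot 3 empty → index 3.
Insert 533: h=3, slot 3 occupied → index 4.
Insert 841: h=3, slots 3,4 occupied → index 5.
Insert 742: h=3, slots 3,4,5 occupied → index 6.
Insert 296: h=9, slot 9 empty → index 9.
Insert 599: h=3, slots 3,4,5,6 occupied → index 7.
Table: [., ., ., 258, 533, 841, 742, 599, ., 296, .]

7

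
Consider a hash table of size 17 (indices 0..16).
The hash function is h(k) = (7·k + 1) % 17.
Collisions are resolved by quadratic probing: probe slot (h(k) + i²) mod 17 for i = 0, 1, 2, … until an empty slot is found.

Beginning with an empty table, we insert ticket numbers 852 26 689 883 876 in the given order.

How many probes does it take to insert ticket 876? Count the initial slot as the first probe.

3

852 hashes to 15; slot 15 is free -> place at 15.
26 hashes to 13; slot 13 is free -> place at 13.
689 hashes to 13; 13 taken -> place at 14.
883 hashes to 11; slot 11 is free -> place at 11.
876 hashes to 13; 13,14 taken -> place at 0.
Table: [876, _, _, _, _, _, _, _, _, _, _, 883, _, 26, 689, 852, _]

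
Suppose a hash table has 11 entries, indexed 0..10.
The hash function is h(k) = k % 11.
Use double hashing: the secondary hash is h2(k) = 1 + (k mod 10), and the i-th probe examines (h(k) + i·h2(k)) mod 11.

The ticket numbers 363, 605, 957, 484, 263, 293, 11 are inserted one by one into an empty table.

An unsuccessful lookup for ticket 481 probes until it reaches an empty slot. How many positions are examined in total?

3

363: h=0 => slot 0
605: h=0, h2=6, probe 0,6 => slot 6
957: h=0, h2=8, probe 0,8 => slot 8
484: h=0, h2=5, probe 0,5 => slot 5
263: h=10 => slot 10
293: h=7 => slot 7
11: h=0, h2=2, probe 0,2 => slot 2
Table: [363, _, 11, _, _, 484, 605, 293, 957, _, 263]
Lookup 481: h=8, h2=2, probe 8,10,1 → slot 1 empty, not found.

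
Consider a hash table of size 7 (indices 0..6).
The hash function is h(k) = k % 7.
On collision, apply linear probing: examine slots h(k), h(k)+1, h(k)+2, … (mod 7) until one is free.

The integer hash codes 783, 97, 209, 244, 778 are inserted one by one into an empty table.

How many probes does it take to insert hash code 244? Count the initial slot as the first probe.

Insert 783: h=6, slot 6 empty → index 6.
Insert 97: h=6, slot 6 occupied → index 0.
Insert 209: h=6, slots 6,0 occupied → index 1.
Insert 244: h=6, slots 6,0,1 occupied → index 2.
Insert 778: h=1, slots 1,2 occupied → index 3.
Table: [97, 209, 244, 778, —, —, 783]

4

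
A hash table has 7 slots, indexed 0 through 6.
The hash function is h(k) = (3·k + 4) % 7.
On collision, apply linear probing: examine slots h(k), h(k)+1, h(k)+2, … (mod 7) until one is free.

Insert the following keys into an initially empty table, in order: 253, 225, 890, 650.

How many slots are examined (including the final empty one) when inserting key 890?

3

Insert 253: h=0, slot 0 empty -> index 0.
Insert 225: h=0, slot 0 occupied -> index 1.
Insert 890: h=0, slots 0,1 occupied -> index 2.
Insert 650: h=1, slots 1,2 occupied -> index 3.
Table: [253, 225, 890, 650, —, —, —]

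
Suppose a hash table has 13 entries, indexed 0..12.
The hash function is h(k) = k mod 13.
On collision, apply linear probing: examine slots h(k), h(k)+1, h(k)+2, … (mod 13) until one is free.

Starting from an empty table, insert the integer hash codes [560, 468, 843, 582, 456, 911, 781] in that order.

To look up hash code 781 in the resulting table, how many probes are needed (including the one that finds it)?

4

Insert 560: h=1, slot 1 empty -> index 1.
Insert 468: h=0, slot 0 empty -> index 0.
Insert 843: h=11, slot 11 empty -> index 11.
Insert 582: h=10, slot 10 empty -> index 10.
Insert 456: h=1, slot 1 occupied -> index 2.
Insert 911: h=1, slots 1,2 occupied -> index 3.
Insert 781: h=1, slots 1,2,3 occupied -> index 4.
Table: [468, 560, 456, 911, 781, ∅, ∅, ∅, ∅, ∅, 582, 843, ∅]
Lookup 781: h=1, probe 1,2,3,4 → found at 4.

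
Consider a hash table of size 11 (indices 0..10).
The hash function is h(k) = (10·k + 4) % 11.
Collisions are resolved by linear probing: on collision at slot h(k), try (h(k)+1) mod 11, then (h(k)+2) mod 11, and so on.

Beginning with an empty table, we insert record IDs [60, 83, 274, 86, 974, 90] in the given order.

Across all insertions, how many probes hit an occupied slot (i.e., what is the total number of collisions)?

2

Insert 60: h=10, slot 10 empty → index 10.
Insert 83: h=9, slot 9 empty → index 9.
Insert 274: h=5, slot 5 empty → index 5.
Insert 86: h=6, slot 6 empty → index 6.
Insert 974: h=9, slots 9,10 occupied → index 0.
Insert 90: h=2, slot 2 empty → index 2.
Table: [974, —, 90, —, —, 274, 86, —, —, 83, 60]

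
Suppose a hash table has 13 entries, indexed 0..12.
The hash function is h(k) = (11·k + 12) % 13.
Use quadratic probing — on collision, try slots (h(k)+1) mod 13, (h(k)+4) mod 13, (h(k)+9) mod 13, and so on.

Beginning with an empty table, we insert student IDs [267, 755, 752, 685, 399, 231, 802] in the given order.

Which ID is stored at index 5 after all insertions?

267: h=11 → slot 11
755: h=10 → slot 10
752: h=3 → slot 3
685: h=7 → slot 7
399: h=7, probe 7,8 → slot 8
231: h=5 → slot 5
802: h=7, probe 7,8,11,3,10,6 → slot 6
Table: [_, _, _, 752, _, 231, 802, 685, 399, _, 755, 267, _]

231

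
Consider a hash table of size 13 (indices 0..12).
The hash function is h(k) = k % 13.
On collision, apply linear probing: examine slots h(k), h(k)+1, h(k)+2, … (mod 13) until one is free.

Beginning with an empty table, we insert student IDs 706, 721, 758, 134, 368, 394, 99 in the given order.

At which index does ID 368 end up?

8

Insert 706: h=4, slot 4 empty -> index 4.
Insert 721: h=6, slot 6 empty -> index 6.
Insert 758: h=4, slot 4 occupied -> index 5.
Insert 134: h=4, slots 4,5,6 occupied -> index 7.
Insert 368: h=4, slots 4,5,6,7 occupied -> index 8.
Insert 394: h=4, slots 4,5,6,7,8 occupied -> index 9.
Insert 99: h=8, slots 8,9 occupied -> index 10.
Table: [—, —, —, —, 706, 758, 721, 134, 368, 394, 99, —, —]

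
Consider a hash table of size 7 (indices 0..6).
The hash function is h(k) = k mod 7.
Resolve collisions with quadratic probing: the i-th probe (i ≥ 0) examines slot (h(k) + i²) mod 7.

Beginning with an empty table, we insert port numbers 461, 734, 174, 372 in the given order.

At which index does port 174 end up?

461 hashes to 6; slot 6 is free -> place at 6.
734 hashes to 6; 6 taken -> place at 0.
174 hashes to 6; 6,0 taken -> place at 3.
372 hashes to 1; slot 1 is free -> place at 1.
Table: [734, 372, ., 174, ., ., 461]

3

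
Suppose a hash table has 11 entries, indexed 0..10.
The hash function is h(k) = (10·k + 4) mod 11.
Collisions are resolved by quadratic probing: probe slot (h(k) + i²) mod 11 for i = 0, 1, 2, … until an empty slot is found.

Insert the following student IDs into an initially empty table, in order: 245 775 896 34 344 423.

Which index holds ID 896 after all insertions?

245: h=1 -> slot 1
775: h=10 -> slot 10
896: h=10, probe 10,0 -> slot 0
34: h=3 -> slot 3
344: h=1, probe 1,2 -> slot 2
423: h=10, probe 10,0,3,8 -> slot 8
Table: [896, 245, 344, 34, ∅, ∅, ∅, ∅, 423, ∅, 775]

0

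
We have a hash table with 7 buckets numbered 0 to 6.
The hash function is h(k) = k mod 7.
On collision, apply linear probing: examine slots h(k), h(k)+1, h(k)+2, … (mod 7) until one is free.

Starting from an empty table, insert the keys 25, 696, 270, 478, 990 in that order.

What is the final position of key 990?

Insert 25: h=4, slot 4 empty -> index 4.
Insert 696: h=3, slot 3 empty -> index 3.
Insert 270: h=4, slot 4 occupied -> index 5.
Insert 478: h=2, slot 2 empty -> index 2.
Insert 990: h=3, slots 3,4,5 occupied -> index 6.
Table: [., ., 478, 696, 25, 270, 990]

6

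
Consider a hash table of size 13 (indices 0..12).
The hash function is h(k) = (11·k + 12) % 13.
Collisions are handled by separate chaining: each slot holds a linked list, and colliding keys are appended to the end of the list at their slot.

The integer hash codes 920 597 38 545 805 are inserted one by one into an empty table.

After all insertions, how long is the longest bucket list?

4

Insert 920: h=5, bucket 5 empty → new chain.
Insert 597: h=1, bucket 1 empty → new chain.
Insert 38: h=1, bucket 1 nonempty → append to chain.
Insert 545: h=1, bucket 1 nonempty → append to chain.
Insert 805: h=1, bucket 1 nonempty → append to chain.
Final buckets:
0: .
1: 597 -> 38 -> 545 -> 805
2: .
3: .
4: .
5: 920
6: .
7: .
8: .
9: .
10: .
11: .
12: .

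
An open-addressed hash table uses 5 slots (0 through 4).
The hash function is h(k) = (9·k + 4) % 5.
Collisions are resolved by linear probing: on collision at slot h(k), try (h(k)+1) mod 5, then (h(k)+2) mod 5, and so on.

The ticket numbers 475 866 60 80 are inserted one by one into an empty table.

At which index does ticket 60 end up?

475: h=4 → slot 4
866: h=3 → slot 3
60: h=4, probe 4,0 → slot 0
80: h=4, probe 4,0,1 → slot 1
Table: [60, 80, ∅, 866, 475]

0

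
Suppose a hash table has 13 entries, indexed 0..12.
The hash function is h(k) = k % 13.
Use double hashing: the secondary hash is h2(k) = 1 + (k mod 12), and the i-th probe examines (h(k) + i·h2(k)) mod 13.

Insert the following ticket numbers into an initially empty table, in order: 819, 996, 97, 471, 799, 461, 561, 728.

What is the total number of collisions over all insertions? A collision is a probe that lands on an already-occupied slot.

819 hashes to 0; slot 0 is free -> place at 0.
996 hashes to 8; slot 8 is free -> place at 8.
97 hashes to 6; slot 6 is free -> place at 6.
471 hashes to 3; slot 3 is free -> place at 3.
799 hashes to 6, h2=8; 6 taken -> place at 1.
461 hashes to 6, h2=6; 6 taken -> place at 12.
561 hashes to 2; slot 2 is free -> place at 2.
728 hashes to 0, h2=9; 0 taken -> place at 9.
Table: [819, 799, 561, 471, _, _, 97, _, 996, 728, _, _, 461]

3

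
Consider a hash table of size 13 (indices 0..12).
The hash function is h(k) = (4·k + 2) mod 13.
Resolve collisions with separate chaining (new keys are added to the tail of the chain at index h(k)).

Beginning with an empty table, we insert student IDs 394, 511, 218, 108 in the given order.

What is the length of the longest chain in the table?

394 → bucket 5
511 → bucket 5 (collision)
218 → bucket 3
108 → bucket 5 (collision)
Final buckets:
0: —
1: —
2: —
3: 218
4: —
5: 394 -> 511 -> 108
6: —
7: —
8: —
9: —
10: —
11: —
12: —

3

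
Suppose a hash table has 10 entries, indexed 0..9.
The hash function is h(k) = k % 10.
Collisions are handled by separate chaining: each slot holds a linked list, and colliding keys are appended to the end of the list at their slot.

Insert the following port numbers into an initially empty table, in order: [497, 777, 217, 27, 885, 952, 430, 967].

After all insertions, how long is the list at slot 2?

497 → bucket 7
777 → bucket 7 (collision)
217 → bucket 7 (collision)
27 → bucket 7 (collision)
885 → bucket 5
952 → bucket 2
430 → bucket 0
967 → bucket 7 (collision)
Final buckets:
0: 430
1: -
2: 952
3: -
4: -
5: 885
6: -
7: 497 -> 777 -> 217 -> 27 -> 967
8: -
9: -

1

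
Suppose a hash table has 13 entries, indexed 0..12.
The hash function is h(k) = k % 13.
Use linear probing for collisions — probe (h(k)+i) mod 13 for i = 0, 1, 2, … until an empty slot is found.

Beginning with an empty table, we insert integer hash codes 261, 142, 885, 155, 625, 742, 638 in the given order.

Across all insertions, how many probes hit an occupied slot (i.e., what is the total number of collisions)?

261 hashes to 1; slot 1 is free => place at 1.
142 hashes to 12; slot 12 is free => place at 12.
885 hashes to 1; 1 taken => place at 2.
155 hashes to 12; 12 taken => place at 0.
625 hashes to 1; 1,2 taken => place at 3.
742 hashes to 1; 1,2,3 taken => place at 4.
638 hashes to 1; 1,2,3,4 taken => place at 5.
Table: [155, 261, 885, 625, 742, 638, -, -, -, -, -, -, 142]

11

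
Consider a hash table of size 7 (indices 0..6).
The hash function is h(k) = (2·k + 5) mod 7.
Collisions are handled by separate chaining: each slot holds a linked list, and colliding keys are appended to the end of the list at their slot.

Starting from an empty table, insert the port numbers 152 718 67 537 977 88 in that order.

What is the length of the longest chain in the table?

152 -> bucket 1
718 -> bucket 6
67 -> bucket 6 (collision)
537 -> bucket 1 (collision)
977 -> bucket 6 (collision)
88 -> bucket 6 (collision)
Final buckets:
0: .
1: 152 -> 537
2: .
3: .
4: .
5: .
6: 718 -> 67 -> 977 -> 88

4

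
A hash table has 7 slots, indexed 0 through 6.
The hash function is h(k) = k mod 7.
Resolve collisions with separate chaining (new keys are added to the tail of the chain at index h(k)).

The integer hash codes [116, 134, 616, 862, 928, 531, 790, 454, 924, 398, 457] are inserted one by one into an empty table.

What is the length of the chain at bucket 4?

Insert 116: h=4, bucket 4 empty -> new chain.
Insert 134: h=1, bucket 1 empty -> new chain.
Insert 616: h=0, bucket 0 empty -> new chain.
Insert 862: h=1, bucket 1 nonempty -> append to chain.
Insert 928: h=4, bucket 4 nonempty -> append to chain.
Insert 531: h=6, bucket 6 empty -> new chain.
Insert 790: h=6, bucket 6 nonempty -> append to chain.
Insert 454: h=6, bucket 6 nonempty -> append to chain.
Insert 924: h=0, bucket 0 nonempty -> append to chain.
Insert 398: h=6, bucket 6 nonempty -> append to chain.
Insert 457: h=2, bucket 2 empty -> new chain.
Final buckets:
0: 616 -> 924
1: 134 -> 862
2: 457
3: -
4: 116 -> 928
5: -
6: 531 -> 790 -> 454 -> 398

2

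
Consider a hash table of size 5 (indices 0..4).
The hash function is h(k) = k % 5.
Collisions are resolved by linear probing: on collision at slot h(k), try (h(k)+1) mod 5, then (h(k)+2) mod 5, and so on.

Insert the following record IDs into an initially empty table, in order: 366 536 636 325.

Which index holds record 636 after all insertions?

Insert 366: h=1, slot 1 empty → index 1.
Insert 536: h=1, slot 1 occupied → index 2.
Insert 636: h=1, slots 1,2 occupied → index 3.
Insert 325: h=0, slot 0 empty → index 0.
Table: [325, 366, 536, 636, —]

3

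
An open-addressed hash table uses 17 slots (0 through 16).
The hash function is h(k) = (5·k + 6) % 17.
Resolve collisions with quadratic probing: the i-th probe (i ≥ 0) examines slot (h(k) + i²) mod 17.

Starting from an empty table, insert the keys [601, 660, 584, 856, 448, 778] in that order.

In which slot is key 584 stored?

3

601 hashes to 2; slot 2 is free → place at 2.
660 hashes to 8; slot 8 is free → place at 8.
584 hashes to 2; 2 taken → place at 3.
856 hashes to 2; 2,3 taken → place at 6.
448 hashes to 2; 2,3,6 taken → place at 11.
778 hashes to 3; 3 taken → place at 4.
Table: [—, —, 601, 584, 778, —, 856, —, 660, —, —, 448, —, —, —, —, —]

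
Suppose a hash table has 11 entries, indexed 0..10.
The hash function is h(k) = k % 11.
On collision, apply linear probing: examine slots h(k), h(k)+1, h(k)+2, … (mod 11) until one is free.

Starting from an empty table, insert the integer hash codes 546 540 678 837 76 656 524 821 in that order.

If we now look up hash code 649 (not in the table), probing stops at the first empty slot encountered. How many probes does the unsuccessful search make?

5

Insert 546: h=7, slot 7 empty => index 7.
Insert 540: h=1, slot 1 empty => index 1.
Insert 678: h=7, slot 7 occupied => index 8.
Insert 837: h=1, slot 1 occupied => index 2.
Insert 76: h=10, slot 10 empty => index 10.
Insert 656: h=7, slots 7,8 occupied => index 9.
Insert 524: h=7, slots 7,8,9,10 occupied => index 0.
Insert 821: h=7, slots 7,8,9,10,0,1,2 occupied => index 3.
Table: [524, 540, 837, 821, -, -, -, 546, 678, 656, 76]
Lookup 649: h=0, probe 0,1,2,3,4 → slot 4 empty, not found.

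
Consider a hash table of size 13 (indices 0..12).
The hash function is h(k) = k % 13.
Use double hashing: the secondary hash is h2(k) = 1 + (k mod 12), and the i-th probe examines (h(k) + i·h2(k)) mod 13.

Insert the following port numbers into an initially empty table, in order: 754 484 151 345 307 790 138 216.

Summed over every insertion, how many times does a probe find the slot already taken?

Insert 754: h=0, slot 0 empty -> index 0.
Insert 484: h=3, slot 3 empty -> index 3.
Insert 151: h=8, slot 8 empty -> index 8.
Insert 345: h=7, slot 7 empty -> index 7.
Insert 307: h=8, h2=8, slots 8,3 occupied -> index 11.
Insert 790: h=10, slot 10 empty -> index 10.
Insert 138: h=8, h2=7, slot 8 occupied -> index 2.
Insert 216: h=8, h2=1, slot 8 occupied -> index 9.
Table: [754, ∅, 138, 484, ∅, ∅, ∅, 345, 151, 216, 790, 307, ∅]

4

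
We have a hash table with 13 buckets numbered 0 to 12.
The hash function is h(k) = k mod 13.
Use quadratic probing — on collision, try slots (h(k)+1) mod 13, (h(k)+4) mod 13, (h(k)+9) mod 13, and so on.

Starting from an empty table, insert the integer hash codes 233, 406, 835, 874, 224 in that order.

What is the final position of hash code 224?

233: h=12 → slot 12
406: h=3 → slot 3
835: h=3, probe 3,4 → slot 4
874: h=3, probe 3,4,7 → slot 7
224: h=3, probe 3,4,7,12,6 → slot 6
Table: [., ., ., 406, 835, ., 224, 874, ., ., ., ., 233]

6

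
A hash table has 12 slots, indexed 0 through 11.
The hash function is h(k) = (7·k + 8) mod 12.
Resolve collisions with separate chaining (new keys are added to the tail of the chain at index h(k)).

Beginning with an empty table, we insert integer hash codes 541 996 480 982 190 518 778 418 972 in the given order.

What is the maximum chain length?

4

Insert 541: h=3, bucket 3 empty → new chain.
Insert 996: h=8, bucket 8 empty → new chain.
Insert 480: h=8, bucket 8 nonempty → append to chain.
Insert 982: h=6, bucket 6 empty → new chain.
Insert 190: h=6, bucket 6 nonempty → append to chain.
Insert 518: h=10, bucket 10 empty → new chain.
Insert 778: h=6, bucket 6 nonempty → append to chain.
Insert 418: h=6, bucket 6 nonempty → append to chain.
Insert 972: h=8, bucket 8 nonempty → append to chain.
Final buckets:
0: ∅
1: ∅
2: ∅
3: 541
4: ∅
5: ∅
6: 982 -> 190 -> 778 -> 418
7: ∅
8: 996 -> 480 -> 972
9: ∅
10: 518
11: ∅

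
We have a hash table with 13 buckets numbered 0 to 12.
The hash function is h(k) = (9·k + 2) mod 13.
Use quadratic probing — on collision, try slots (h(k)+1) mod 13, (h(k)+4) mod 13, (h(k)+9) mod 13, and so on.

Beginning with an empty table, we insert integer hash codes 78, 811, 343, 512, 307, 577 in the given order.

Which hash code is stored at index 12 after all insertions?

Insert 78: h=2, slot 2 empty => index 2.
Insert 811: h=8, slot 8 empty => index 8.
Insert 343: h=8, slot 8 occupied => index 9.
Insert 512: h=8, slots 8,9 occupied => index 12.
Insert 307: h=9, slot 9 occupied => index 10.
Insert 577: h=8, slots 8,9,12 occupied => index 4.
Table: [., ., 78, ., 577, ., ., ., 811, 343, 307, ., 512]

512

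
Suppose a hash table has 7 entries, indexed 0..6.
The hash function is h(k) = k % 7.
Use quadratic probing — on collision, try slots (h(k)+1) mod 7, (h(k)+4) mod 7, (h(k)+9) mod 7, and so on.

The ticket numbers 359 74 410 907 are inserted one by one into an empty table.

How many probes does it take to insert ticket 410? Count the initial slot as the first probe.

2

Insert 359: h=2, slot 2 empty => index 2.
Insert 74: h=4, slot 4 empty => index 4.
Insert 410: h=4, slot 4 occupied => index 5.
Insert 907: h=4, slots 4,5 occupied => index 1.
Table: [∅, 907, 359, ∅, 74, 410, ∅]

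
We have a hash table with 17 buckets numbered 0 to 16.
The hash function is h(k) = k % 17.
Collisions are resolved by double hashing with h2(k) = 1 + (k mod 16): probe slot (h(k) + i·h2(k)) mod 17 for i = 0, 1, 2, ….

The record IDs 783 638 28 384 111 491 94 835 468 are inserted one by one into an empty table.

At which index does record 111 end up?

Insert 783: h=1, slot 1 empty -> index 1.
Insert 638: h=9, slot 9 empty -> index 9.
Insert 28: h=11, slot 11 empty -> index 11.
Insert 384: h=10, slot 10 empty -> index 10.
Insert 111: h=9, h2=16, slot 9 occupied -> index 8.
Insert 491: h=15, slot 15 empty -> index 15.
Insert 94: h=9, h2=15, slot 9 occupied -> index 7.
Insert 835: h=2, slot 2 empty -> index 2.
Insert 468: h=9, h2=5, slot 9 occupied -> index 14.
Table: [-, 783, 835, -, -, -, -, 94, 111, 638, 384, 28, -, -, 468, 491, -]

8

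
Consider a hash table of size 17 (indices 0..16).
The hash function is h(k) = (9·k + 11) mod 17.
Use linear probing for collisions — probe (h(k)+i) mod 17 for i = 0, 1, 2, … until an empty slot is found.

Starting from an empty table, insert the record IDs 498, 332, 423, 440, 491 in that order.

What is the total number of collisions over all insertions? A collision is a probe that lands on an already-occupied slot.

3

Insert 498: h=5, slot 5 empty → index 5.
Insert 332: h=7, slot 7 empty → index 7.
Insert 423: h=10, slot 10 empty → index 10.
Insert 440: h=10, slot 10 occupied → index 11.
Insert 491: h=10, slots 10,11 occupied → index 12.
Table: [., ., ., ., ., 498, ., 332, ., ., 423, 440, 491, ., ., ., .]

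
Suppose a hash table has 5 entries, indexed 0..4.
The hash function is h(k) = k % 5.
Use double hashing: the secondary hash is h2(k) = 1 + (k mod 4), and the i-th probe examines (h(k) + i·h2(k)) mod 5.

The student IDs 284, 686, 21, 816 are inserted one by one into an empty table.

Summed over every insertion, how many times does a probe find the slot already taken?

284: h=4 -> slot 4
686: h=1 -> slot 1
21: h=1, h2=2, probe 1,3 -> slot 3
816: h=1, h2=1, probe 1,2 -> slot 2
Table: [_, 686, 816, 21, 284]

2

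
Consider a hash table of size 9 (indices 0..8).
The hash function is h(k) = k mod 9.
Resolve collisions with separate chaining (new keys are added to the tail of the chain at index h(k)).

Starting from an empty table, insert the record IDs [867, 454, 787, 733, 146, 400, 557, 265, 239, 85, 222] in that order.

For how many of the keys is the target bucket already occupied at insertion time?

Insert 867: h=3, bucket 3 empty -> new chain.
Insert 454: h=4, bucket 4 empty -> new chain.
Insert 787: h=4, bucket 4 nonempty -> append to chain.
Insert 733: h=4, bucket 4 nonempty -> append to chain.
Insert 146: h=2, bucket 2 empty -> new chain.
Insert 400: h=4, bucket 4 nonempty -> append to chain.
Insert 557: h=8, bucket 8 empty -> new chain.
Insert 265: h=4, bucket 4 nonempty -> append to chain.
Insert 239: h=5, bucket 5 empty -> new chain.
Insert 85: h=4, bucket 4 nonempty -> append to chain.
Insert 222: h=6, bucket 6 empty -> new chain.
Final buckets:
0: ∅
1: ∅
2: 146
3: 867
4: 454 -> 787 -> 733 -> 400 -> 265 -> 85
5: 239
6: 222
7: ∅
8: 557

5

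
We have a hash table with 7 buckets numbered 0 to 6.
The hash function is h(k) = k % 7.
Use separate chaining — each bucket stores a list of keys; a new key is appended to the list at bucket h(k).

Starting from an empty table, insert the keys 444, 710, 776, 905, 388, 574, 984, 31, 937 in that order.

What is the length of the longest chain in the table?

4

444 -> bucket 3
710 -> bucket 3 (collision)
776 -> bucket 6
905 -> bucket 2
388 -> bucket 3 (collision)
574 -> bucket 0
984 -> bucket 4
31 -> bucket 3 (collision)
937 -> bucket 6 (collision)
Final buckets:
0: 574
1: ∅
2: 905
3: 444 -> 710 -> 388 -> 31
4: 984
5: ∅
6: 776 -> 937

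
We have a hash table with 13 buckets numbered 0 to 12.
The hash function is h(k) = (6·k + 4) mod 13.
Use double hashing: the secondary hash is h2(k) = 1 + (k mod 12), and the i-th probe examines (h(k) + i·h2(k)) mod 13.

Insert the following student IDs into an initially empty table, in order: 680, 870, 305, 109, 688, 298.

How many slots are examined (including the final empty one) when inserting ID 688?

2

680: h=2 → slot 2
870: h=11 → slot 11
305: h=1 → slot 1
109: h=8 → slot 8
688: h=11, h2=5, probe 11,3 → slot 3
298: h=11, h2=11, probe 11,9 → slot 9
Table: [_, 305, 680, 688, _, _, _, _, 109, 298, _, 870, _]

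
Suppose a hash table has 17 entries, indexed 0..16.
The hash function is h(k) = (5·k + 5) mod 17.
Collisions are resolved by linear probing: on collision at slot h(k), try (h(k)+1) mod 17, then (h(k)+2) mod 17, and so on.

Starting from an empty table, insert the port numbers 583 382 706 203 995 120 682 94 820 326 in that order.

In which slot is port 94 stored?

583 hashes to 13; slot 13 is free => place at 13.
382 hashes to 11; slot 11 is free => place at 11.
706 hashes to 16; slot 16 is free => place at 16.
203 hashes to 0; slot 0 is free => place at 0.
995 hashes to 16; 16,0 taken => place at 1.
120 hashes to 10; slot 10 is free => place at 10.
682 hashes to 15; slot 15 is free => place at 15.
94 hashes to 16; 16,0,1 taken => place at 2.
820 hashes to 8; slot 8 is free => place at 8.
326 hashes to 3; slot 3 is free => place at 3.
Table: [203, 995, 94, 326, -, -, -, -, 820, -, 120, 382, -, 583, -, 682, 706]

2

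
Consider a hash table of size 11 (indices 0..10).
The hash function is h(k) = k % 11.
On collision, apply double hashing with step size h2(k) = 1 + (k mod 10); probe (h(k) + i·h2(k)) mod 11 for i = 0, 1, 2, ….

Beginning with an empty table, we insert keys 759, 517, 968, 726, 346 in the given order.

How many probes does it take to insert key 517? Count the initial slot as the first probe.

2

759 hashes to 0; slot 0 is free -> place at 0.
517 hashes to 0, h2=8; 0 taken -> place at 8.
968 hashes to 0, h2=9; 0 taken -> place at 9.
726 hashes to 0, h2=7; 0 taken -> place at 7.
346 hashes to 5; slot 5 is free -> place at 5.
Table: [759, -, -, -, -, 346, -, 726, 517, 968, -]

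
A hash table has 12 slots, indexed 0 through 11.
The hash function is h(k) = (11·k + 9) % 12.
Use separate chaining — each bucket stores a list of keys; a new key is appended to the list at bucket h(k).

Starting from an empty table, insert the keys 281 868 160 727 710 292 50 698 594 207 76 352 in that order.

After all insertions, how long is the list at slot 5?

5

281 → bucket 4
868 → bucket 5
160 → bucket 5 (collision)
727 → bucket 2
710 → bucket 7
292 → bucket 5 (collision)
50 → bucket 7 (collision)
698 → bucket 7 (collision)
594 → bucket 3
207 → bucket 6
76 → bucket 5 (collision)
352 → bucket 5 (collision)
Final buckets:
0: —
1: —
2: 727
3: 594
4: 281
5: 868 -> 160 -> 292 -> 76 -> 352
6: 207
7: 710 -> 50 -> 698
8: —
9: —
10: —
11: —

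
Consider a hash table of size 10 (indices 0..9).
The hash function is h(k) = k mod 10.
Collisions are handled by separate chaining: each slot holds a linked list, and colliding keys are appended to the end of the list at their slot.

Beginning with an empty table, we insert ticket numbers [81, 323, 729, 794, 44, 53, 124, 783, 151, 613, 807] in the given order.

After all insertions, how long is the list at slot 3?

81 -> bucket 1
323 -> bucket 3
729 -> bucket 9
794 -> bucket 4
44 -> bucket 4 (collision)
53 -> bucket 3 (collision)
124 -> bucket 4 (collision)
783 -> bucket 3 (collision)
151 -> bucket 1 (collision)
613 -> bucket 3 (collision)
807 -> bucket 7
Final buckets:
0: —
1: 81 -> 151
2: —
3: 323 -> 53 -> 783 -> 613
4: 794 -> 44 -> 124
5: —
6: —
7: 807
8: —
9: 729

4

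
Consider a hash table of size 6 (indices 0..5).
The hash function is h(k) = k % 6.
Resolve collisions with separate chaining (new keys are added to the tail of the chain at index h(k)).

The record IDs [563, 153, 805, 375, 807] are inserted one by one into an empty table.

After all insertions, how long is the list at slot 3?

3

563 -> bucket 5
153 -> bucket 3
805 -> bucket 1
375 -> bucket 3 (collision)
807 -> bucket 3 (collision)
Final buckets:
0: ∅
1: 805
2: ∅
3: 153 -> 375 -> 807
4: ∅
5: 563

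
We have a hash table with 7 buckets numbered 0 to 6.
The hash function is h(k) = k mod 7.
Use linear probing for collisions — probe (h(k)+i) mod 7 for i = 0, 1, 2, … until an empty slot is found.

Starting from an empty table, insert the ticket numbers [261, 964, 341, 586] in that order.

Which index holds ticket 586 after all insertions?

Insert 261: h=2, slot 2 empty → index 2.
Insert 964: h=5, slot 5 empty → index 5.
Insert 341: h=5, slot 5 occupied → index 6.
Insert 586: h=5, slots 5,6 occupied → index 0.
Table: [586, -, 261, -, -, 964, 341]

0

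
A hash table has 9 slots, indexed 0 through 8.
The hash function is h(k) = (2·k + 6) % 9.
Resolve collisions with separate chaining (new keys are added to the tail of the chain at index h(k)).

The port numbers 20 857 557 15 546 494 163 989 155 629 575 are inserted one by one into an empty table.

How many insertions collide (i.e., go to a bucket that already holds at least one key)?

Insert 20: h=1, bucket 1 empty → new chain.
Insert 857: h=1, bucket 1 nonempty → append to chain.
Insert 557: h=4, bucket 4 empty → new chain.
Insert 15: h=0, bucket 0 empty → new chain.
Insert 546: h=0, bucket 0 nonempty → append to chain.
Insert 494: h=4, bucket 4 nonempty → append to chain.
Insert 163: h=8, bucket 8 empty → new chain.
Insert 989: h=4, bucket 4 nonempty → append to chain.
Insert 155: h=1, bucket 1 nonempty → append to chain.
Insert 629: h=4, bucket 4 nonempty → append to chain.
Insert 575: h=4, bucket 4 nonempty → append to chain.
Final buckets:
0: 15 -> 546
1: 20 -> 857 -> 155
2: ∅
3: ∅
4: 557 -> 494 -> 989 -> 629 -> 575
5: ∅
6: ∅
7: ∅
8: 163

7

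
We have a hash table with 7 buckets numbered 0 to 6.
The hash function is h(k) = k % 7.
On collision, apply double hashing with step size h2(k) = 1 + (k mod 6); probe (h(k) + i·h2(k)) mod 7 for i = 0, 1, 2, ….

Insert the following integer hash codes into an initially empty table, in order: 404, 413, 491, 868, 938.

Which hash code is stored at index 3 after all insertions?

868

404 hashes to 5; slot 5 is free -> place at 5.
413 hashes to 0; slot 0 is free -> place at 0.
491 hashes to 1; slot 1 is free -> place at 1.
868 hashes to 0, h2=5; 0,5 taken -> place at 3.
938 hashes to 0, h2=3; 0,3 taken -> place at 6.
Table: [413, 491, ., 868, ., 404, 938]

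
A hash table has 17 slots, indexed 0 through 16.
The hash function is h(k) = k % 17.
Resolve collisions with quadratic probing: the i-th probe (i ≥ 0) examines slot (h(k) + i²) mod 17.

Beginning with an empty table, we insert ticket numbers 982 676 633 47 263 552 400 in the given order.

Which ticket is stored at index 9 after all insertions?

982 hashes to 13; slot 13 is free -> place at 13.
676 hashes to 13; 13 taken -> place at 14.
633 hashes to 4; slot 4 is free -> place at 4.
47 hashes to 13; 13,14 taken -> place at 0.
263 hashes to 8; slot 8 is free -> place at 8.
552 hashes to 8; 8 taken -> place at 9.
400 hashes to 9; 9 taken -> place at 10.
Table: [47, ., ., ., 633, ., ., ., 263, 552, 400, ., ., 982, 676, ., .]

552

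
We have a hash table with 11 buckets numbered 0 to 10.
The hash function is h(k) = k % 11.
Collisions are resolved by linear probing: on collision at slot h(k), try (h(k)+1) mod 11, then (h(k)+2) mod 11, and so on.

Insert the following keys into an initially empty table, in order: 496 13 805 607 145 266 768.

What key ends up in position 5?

Insert 496: h=1, slot 1 empty => index 1.
Insert 13: h=2, slot 2 empty => index 2.
Insert 805: h=2, slot 2 occupied => index 3.
Insert 607: h=2, slots 2,3 occupied => index 4.
Insert 145: h=2, slots 2,3,4 occupied => index 5.
Insert 266: h=2, slots 2,3,4,5 occupied => index 6.
Insert 768: h=9, slot 9 empty => index 9.
Table: [∅, 496, 13, 805, 607, 145, 266, ∅, ∅, 768, ∅]

145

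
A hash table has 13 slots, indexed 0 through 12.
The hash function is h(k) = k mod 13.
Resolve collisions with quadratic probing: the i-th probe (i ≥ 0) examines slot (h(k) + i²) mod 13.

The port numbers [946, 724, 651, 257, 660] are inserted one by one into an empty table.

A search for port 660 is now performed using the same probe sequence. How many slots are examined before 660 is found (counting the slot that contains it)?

4

946 hashes to 10; slot 10 is free → place at 10.
724 hashes to 9; slot 9 is free → place at 9.
651 hashes to 1; slot 1 is free → place at 1.
257 hashes to 10; 10 taken → place at 11.
660 hashes to 10; 10,11,1 taken → place at 6.
Table: [∅, 651, ∅, ∅, ∅, ∅, 660, ∅, ∅, 724, 946, 257, ∅]
Lookup 660: h=10, probe 10,11,1,6 → found at 6.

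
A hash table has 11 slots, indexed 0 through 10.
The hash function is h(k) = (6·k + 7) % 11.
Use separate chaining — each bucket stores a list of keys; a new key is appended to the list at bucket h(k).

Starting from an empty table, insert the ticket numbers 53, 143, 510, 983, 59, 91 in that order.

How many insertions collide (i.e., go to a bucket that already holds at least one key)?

2

53 → bucket 6
143 → bucket 7
510 → bucket 9
983 → bucket 9 (collision)
59 → bucket 9 (collision)
91 → bucket 3
Final buckets:
0: ∅
1: ∅
2: ∅
3: 91
4: ∅
5: ∅
6: 53
7: 143
8: ∅
9: 510 -> 983 -> 59
10: ∅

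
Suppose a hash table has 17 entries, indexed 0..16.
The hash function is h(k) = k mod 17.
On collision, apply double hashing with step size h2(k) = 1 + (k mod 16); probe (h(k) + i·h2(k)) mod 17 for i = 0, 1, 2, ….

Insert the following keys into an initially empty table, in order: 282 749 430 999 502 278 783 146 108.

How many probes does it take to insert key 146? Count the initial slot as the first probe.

282 hashes to 10; slot 10 is free -> place at 10.
749 hashes to 1; slot 1 is free -> place at 1.
430 hashes to 5; slot 5 is free -> place at 5.
999 hashes to 13; slot 13 is free -> place at 13.
502 hashes to 9; slot 9 is free -> place at 9.
278 hashes to 6; slot 6 is free -> place at 6.
783 hashes to 1, h2=16; 1 taken -> place at 0.
146 hashes to 10, h2=3; 10,13 taken -> place at 16.
108 hashes to 6, h2=13; 6 taken -> place at 2.
Table: [783, 749, 108, —, —, 430, 278, —, —, 502, 282, —, —, 999, —, —, 146]

3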